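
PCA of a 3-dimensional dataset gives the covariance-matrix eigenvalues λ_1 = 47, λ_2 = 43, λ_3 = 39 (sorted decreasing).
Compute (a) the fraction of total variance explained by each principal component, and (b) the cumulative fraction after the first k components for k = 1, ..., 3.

Step 1 — total variance = trace(Sigma) = Σ λ_i = 47 + 43 + 39 = 129.

Step 2 — fraction explained by component i = λ_i / Σ λ:
  PC1: 47/129 = 0.3643
  PC2: 43/129 = 0.3333
  PC3: 39/129 = 0.3023

Step 3 — cumulative fraction after k components = (λ_1 + ... + λ_k) / Σ λ:
  k = 1: 47/129 = 0.3643
  k = 2: (47 + 43)/129 = 90/129 = 0.6977
  k = 3: (47 + 43 + 39)/129 = 129/129 = 1

Summary (fraction, with percent):

explained: PC1 0.3643 (36.43%), PC2 0.3333 (33.33%), PC3 0.3023 (30.23%);  cumulative: 0.3643, 0.6977, 1


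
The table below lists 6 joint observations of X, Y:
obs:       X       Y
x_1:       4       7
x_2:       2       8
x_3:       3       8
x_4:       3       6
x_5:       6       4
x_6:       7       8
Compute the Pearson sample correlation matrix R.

Step 1 — column means:
  mean(X) = (4 + 2 + 3 + 3 + 6 + 7) / 6 = 25/6 = 4.1667
  mean(Y) = (7 + 8 + 8 + 6 + 4 + 8) / 6 = 41/6 = 6.8333

Step 2 — sample variances and covariances s[i,j] = (1/(n-1)) · Σ_k (x_{k,i} - mean_i) · (x_{k,j} - mean_j), with n-1 = 5:
  s[X,X] = ((-0.1667)·(-0.1667) + (-2.1667)·(-2.1667) + (-1.1667)·(-1.1667) + (-1.1667)·(-1.1667) + (1.8333)·(1.8333) + (2.8333)·(2.8333)) / 5 = 18.8333/5 = 3.7667
  s[X,Y] = ((-0.1667)·(0.1667) + (-2.1667)·(1.1667) + (-1.1667)·(1.1667) + (-1.1667)·(-0.8333) + (1.8333)·(-2.8333) + (2.8333)·(1.1667)) / 5 = -4.8333/5 = -0.9667
  s[Y,Y] = ((0.1667)·(0.1667) + (1.1667)·(1.1667) + (1.1667)·(1.1667) + (-0.8333)·(-0.8333) + (-2.8333)·(-2.8333) + (1.1667)·(1.1667)) / 5 = 12.8333/5 = 2.5667
  Sample standard deviations s_i = √(s[i,i]):
  s(X) = √(3.7667) = 1.9408
  s(Y) = √(2.5667) = 1.6021

Step 3 — r_{ij} = s_{ij} / (s_i · s_j):
  r[X,X] = 1 (diagonal).
  r[X,Y] = -0.9667 / (1.9408 · 1.6021) = -0.9667 / 3.1093 = -0.3109
  r[Y,Y] = 1 (diagonal).

R is symmetric with unit diagonal. Assembling:

R = [[1, -0.3109],
 [-0.3109, 1]]


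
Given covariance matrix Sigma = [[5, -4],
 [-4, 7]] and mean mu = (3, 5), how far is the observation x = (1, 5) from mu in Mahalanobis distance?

Step 1 — centre the observation: (x - mu) = (-2, 0).

Step 2 — invert Sigma. det(Sigma) = 5·7 - (-4)² = 19.
  Sigma^{-1} = (1/det) · [[d, -b], [-b, a]] = [[0.3684, 0.2105],
 [0.2105, 0.2632]].

Step 3 — form the quadratic (x - mu)^T · Sigma^{-1} · (x - mu):
  Sigma^{-1} · (x - mu) = (-0.7368, -0.4211).
  (x - mu)^T · [Sigma^{-1} · (x - mu)] = (-2)·(-0.7368) + (0)·(-0.4211) = 1.4737.

Step 4 — take square root: d = √(1.4737) ≈ 1.214.

d(x, mu) = √(1.4737) ≈ 1.214


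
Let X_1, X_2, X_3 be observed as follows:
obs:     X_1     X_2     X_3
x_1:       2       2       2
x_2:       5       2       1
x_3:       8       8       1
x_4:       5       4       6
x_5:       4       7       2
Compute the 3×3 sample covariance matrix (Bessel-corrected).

Step 1 — column means:
  mean(X_1) = (2 + 5 + 8 + 5 + 4) / 5 = 24/5 = 4.8
  mean(X_2) = (2 + 2 + 8 + 4 + 7) / 5 = 23/5 = 4.6
  mean(X_3) = (2 + 1 + 1 + 6 + 2) / 5 = 12/5 = 2.4

Step 2 — sample covariance S[i,j] = (1/(n-1)) · Σ_k (x_{k,i} - mean_i) · (x_{k,j} - mean_j), with n-1 = 4.
  S[X_1,X_1] = ((-2.8)·(-2.8) + (0.2)·(0.2) + (3.2)·(3.2) + (0.2)·(0.2) + (-0.8)·(-0.8)) / 4 = 18.8/4 = 4.7
  S[X_1,X_2] = ((-2.8)·(-2.6) + (0.2)·(-2.6) + (3.2)·(3.4) + (0.2)·(-0.6) + (-0.8)·(2.4)) / 4 = 15.6/4 = 3.9
  S[X_1,X_3] = ((-2.8)·(-0.4) + (0.2)·(-1.4) + (3.2)·(-1.4) + (0.2)·(3.6) + (-0.8)·(-0.4)) / 4 = -2.6/4 = -0.65
  S[X_2,X_2] = ((-2.6)·(-2.6) + (-2.6)·(-2.6) + (3.4)·(3.4) + (-0.6)·(-0.6) + (2.4)·(2.4)) / 4 = 31.2/4 = 7.8
  S[X_2,X_3] = ((-2.6)·(-0.4) + (-2.6)·(-1.4) + (3.4)·(-1.4) + (-0.6)·(3.6) + (2.4)·(-0.4)) / 4 = -3.2/4 = -0.8
  S[X_3,X_3] = ((-0.4)·(-0.4) + (-1.4)·(-1.4) + (-1.4)·(-1.4) + (3.6)·(3.6) + (-0.4)·(-0.4)) / 4 = 17.2/4 = 4.3

S is symmetric (S[j,i] = S[i,j]). Assembling:

S = [[4.7, 3.9, -0.65],
 [3.9, 7.8, -0.8],
 [-0.65, -0.8, 4.3]]


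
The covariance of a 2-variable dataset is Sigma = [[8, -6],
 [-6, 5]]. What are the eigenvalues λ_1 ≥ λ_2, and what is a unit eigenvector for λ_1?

Step 1 — characteristic polynomial of 2×2 Sigma:
  det(Sigma - λI) = λ² - trace · λ + det = 0.
  trace = 8 + 5 = 13, det = 8·5 - (-6)² = 4.
Step 2 — discriminant:
  Δ = trace² - 4·det = 169 - 16 = 153.
Step 3 — eigenvalues:
  λ = (trace ± √Δ)/2 = (13 ± 12.3693)/2,
  λ_1 = 12.6847,  λ_2 = 0.3153.

Step 4 — unit eigenvector for λ_1: solve (Sigma - λ_1 I)v = 0. First row:
  (8 - 12.6847)·v_x + (-6)·v_y = 0, i.e. (-4.6847)·v_x + (-6)·v_y = 0,
  so v ∝ (b, λ_1 - a) = (-6, 4.6847); multiply by -1 so the first entry is positive: u = (6, -4.6847).
  ||u|| = √((6)² + (-4.6847)²) = √(57.946) ≈ 7.6122,
  v_1 = u/||u|| ≈ (0.7882, -0.6154) (||v_1|| = 1).

λ_1 = 12.6847,  λ_2 = 0.3153;  v_1 ≈ (0.7882, -0.6154)


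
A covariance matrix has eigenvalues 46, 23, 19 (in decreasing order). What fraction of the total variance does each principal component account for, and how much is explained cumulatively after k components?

Step 1 — total variance = trace(Sigma) = Σ λ_i = 46 + 23 + 19 = 88.

Step 2 — fraction explained by component i = λ_i / Σ λ:
  PC1: 46/88 = 0.5227
  PC2: 23/88 = 0.2614
  PC3: 19/88 = 0.2159

Step 3 — cumulative fraction after k components = (λ_1 + ... + λ_k) / Σ λ:
  k = 1: 46/88 = 0.5227
  k = 2: (46 + 23)/88 = 69/88 = 0.7841
  k = 3: (46 + 23 + 19)/88 = 88/88 = 1

Summary (fraction, with percent):

explained: PC1 0.5227 (52.27%), PC2 0.2614 (26.14%), PC3 0.2159 (21.59%);  cumulative: 0.5227, 0.7841, 1


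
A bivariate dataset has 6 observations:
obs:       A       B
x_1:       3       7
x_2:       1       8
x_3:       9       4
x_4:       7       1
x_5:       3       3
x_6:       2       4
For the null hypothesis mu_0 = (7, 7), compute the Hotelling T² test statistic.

Step 1 — sample mean vector:
  mean(A) = (3 + 1 + 9 + 7 + 3 + 2) / 6 = 25/6 = 4.1667
  mean(B) = (7 + 8 + 4 + 1 + 3 + 4) / 6 = 27/6 = 4.5
  x̄ = (4.1667, 4.5),  deviation x̄ - mu_0 = (4.1667, 4.5) - (7, 7) = (-2.8333, -2.5).

Step 2 — sample covariance matrix, S[i,j] = (1/(n-1)) · Σ_k (x_{k,i} - mean_i) · (x_{k,j} - mean_j), divisor n-1 = 5:
  S[A,A] = ((-1.1667)·(-1.1667) + (-3.1667)·(-3.1667) + (4.8333)·(4.8333) + (2.8333)·(2.8333) + (-1.1667)·(-1.1667) + (-2.1667)·(-2.1667)) / 5 = 48.8333/5 = 9.7667
  S[A,B] = ((-1.1667)·(2.5) + (-3.1667)·(3.5) + (4.8333)·(-0.5) + (2.8333)·(-3.5) + (-1.1667)·(-1.5) + (-2.1667)·(-0.5)) / 5 = -23.5/5 = -4.7
  S[B,B] = ((2.5)·(2.5) + (3.5)·(3.5) + (-0.5)·(-0.5) + (-3.5)·(-3.5) + (-1.5)·(-1.5) + (-0.5)·(-0.5)) / 5 = 33.5/5 = 6.7
  S = [[9.7667, -4.7],
 [-4.7, 6.7]].

Step 3 — invert S. det(S) = 9.7667·6.7 - (-4.7)² = 43.3467.
  S^{-1} = (1/det) · [[d, -b], [-b, a]] = [[0.1546, 0.1084],
 [0.1084, 0.2253]].

Step 4 — quadratic form (x̄ - mu_0)^T · S^{-1} · (x̄ - mu_0):
  S^{-1} · (x̄ - mu_0) = (-0.709, -0.8705),
  (x̄ - mu_0)^T · [...] = (-2.8333)·(-0.709) + (-2.5)·(-0.8705) = 4.1851.

Step 5 — scale by n: T² = 6 · 4.1851 = 25.1107.

T² ≈ 25.1107


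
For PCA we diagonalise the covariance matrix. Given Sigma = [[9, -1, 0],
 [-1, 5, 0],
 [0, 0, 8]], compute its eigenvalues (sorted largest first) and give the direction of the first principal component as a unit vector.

Step 1 — characteristic polynomial p(λ) = det(λI - Sigma) = λ³ - tr·λ² + c_1·λ - det, where tr = trace, c_1 = sum of the principal 2×2 minors, det = det(Sigma):
  tr = 9 + 5 + 8 = 22,
  c_1 = (9·5 - (-1)²) + (9·8 - (0)²) + (5·8 - (0)²) = 44 + 72 + 40 = 156,
  det = 9·(5·8 - (0)²) - (-1)·((-1)·8 - (0)·(0)) + (0)·((-1)·(0) - 5·(0)) = 9·(40) - (-1)·(-8) + (0)·(0) = 352.
  So p(λ) = λ³ - 22λ² + 156λ - 352.
Step 2 — look for an integer root (rational root theorem: any rational root is an integer divisor of 352). Testing λ = 8:
  p(8) = 512 - 1408 + 1248 - 352 = 0  ✓
  Dividing out (λ - 8): p(λ) = (λ - 8)(λ² - 14λ + 44).
Step 3 — remaining eigenvalues from the quadratic λ² - 14λ + 44 = 0:
  Δ = 14² - 4·44 = 196 - 176 = 20,  λ = (14 ± √20)/2 = (14 ± 4.4721)/2 ≈ 9.2361 or 4.7639.
  Sorted: λ_1 = 9.2361,  λ_2 = 8,  λ_3 = 4.7639  (check: sum = 22 = tr ✓).

Step 4 — unit eigenvector for λ_1 ≈ 9.2361: v spans the null space of (Sigma - λ_1 I), whose rows are
  r_1 = (-0.2361, -1, 0),  r_2 = (-1, -4.2361, 0),  r_3 = (0, 0, -1.2361).
  v is orthogonal to every row, so take v ∝ r_1 × r_3 = ((-1)·(-1.2361) - (0)·(0), (0)·(0) - (-0.2361)·(-1.2361), (-0.2361)·(0) - (-1)·(0)) ≈ (1.2361, -0.2918, 0).
  Let u = (1.2361, -0.2918, 0).
  ||u|| = √((1.2361)² + (-0.2918)² + (0)²) = √(1.613) ≈ 1.27,  v_1 = u/||u|| ≈ (0.9732, -0.2298, 0) (||v_1|| = 1).

λ_1 = 9.2361,  λ_2 = 8,  λ_3 = 4.7639;  v_1 ≈ (0.9732, -0.2298, 0)


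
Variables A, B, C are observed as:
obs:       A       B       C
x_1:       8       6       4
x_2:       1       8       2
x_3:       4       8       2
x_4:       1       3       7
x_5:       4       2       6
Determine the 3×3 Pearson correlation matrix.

Step 1 — column means:
  mean(A) = (8 + 1 + 4 + 1 + 4) / 5 = 18/5 = 3.6
  mean(B) = (6 + 8 + 8 + 3 + 2) / 5 = 27/5 = 5.4
  mean(C) = (4 + 2 + 2 + 7 + 6) / 5 = 21/5 = 4.2

Step 2 — sample variances and covariances s[i,j] = (1/(n-1)) · Σ_k (x_{k,i} - mean_i) · (x_{k,j} - mean_j), with n-1 = 4:
  s[A,A] = ((4.4)·(4.4) + (-2.6)·(-2.6) + (0.4)·(0.4) + (-2.6)·(-2.6) + (0.4)·(0.4)) / 4 = 33.2/4 = 8.3
  s[A,B] = ((4.4)·(0.6) + (-2.6)·(2.6) + (0.4)·(2.6) + (-2.6)·(-2.4) + (0.4)·(-3.4)) / 4 = 1.8/4 = 0.45
  s[A,C] = ((4.4)·(-0.2) + (-2.6)·(-2.2) + (0.4)·(-2.2) + (-2.6)·(2.8) + (0.4)·(1.8)) / 4 = -2.6/4 = -0.65
  s[B,B] = ((0.6)·(0.6) + (2.6)·(2.6) + (2.6)·(2.6) + (-2.4)·(-2.4) + (-3.4)·(-3.4)) / 4 = 31.2/4 = 7.8
  s[B,C] = ((0.6)·(-0.2) + (2.6)·(-2.2) + (2.6)·(-2.2) + (-2.4)·(2.8) + (-3.4)·(1.8)) / 4 = -24.4/4 = -6.1
  s[C,C] = ((-0.2)·(-0.2) + (-2.2)·(-2.2) + (-2.2)·(-2.2) + (2.8)·(2.8) + (1.8)·(1.8)) / 4 = 20.8/4 = 5.2
  Sample standard deviations s_i = √(s[i,i]):
  s(A) = √(8.3) = 2.881
  s(B) = √(7.8) = 2.7928
  s(C) = √(5.2) = 2.2804

Step 3 — r_{ij} = s_{ij} / (s_i · s_j):
  r[A,A] = 1 (diagonal).
  r[A,B] = 0.45 / (2.881 · 2.7928) = 0.45 / 8.0461 = 0.0559
  r[A,C] = -0.65 / (2.881 · 2.2804) = -0.65 / 6.5696 = -0.0989
  r[B,B] = 1 (diagonal).
  r[B,C] = -6.1 / (2.7928 · 2.2804) = -6.1 / 6.3687 = -0.9578
  r[C,C] = 1 (diagonal).

R is symmetric with unit diagonal. Assembling:

R = [[1, 0.0559, -0.0989],
 [0.0559, 1, -0.9578],
 [-0.0989, -0.9578, 1]]


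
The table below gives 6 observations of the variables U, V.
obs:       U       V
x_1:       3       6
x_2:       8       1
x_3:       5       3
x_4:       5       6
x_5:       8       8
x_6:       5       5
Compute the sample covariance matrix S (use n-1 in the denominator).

Step 1 — column means:
  mean(U) = (3 + 8 + 5 + 5 + 8 + 5) / 6 = 34/6 = 5.6667
  mean(V) = (6 + 1 + 3 + 6 + 8 + 5) / 6 = 29/6 = 4.8333

Step 2 — sample covariance S[i,j] = (1/(n-1)) · Σ_k (x_{k,i} - mean_i) · (x_{k,j} - mean_j), with n-1 = 5.
  S[U,U] = ((-2.6667)·(-2.6667) + (2.3333)·(2.3333) + (-0.6667)·(-0.6667) + (-0.6667)·(-0.6667) + (2.3333)·(2.3333) + (-0.6667)·(-0.6667)) / 5 = 19.3333/5 = 3.8667
  S[U,V] = ((-2.6667)·(1.1667) + (2.3333)·(-3.8333) + (-0.6667)·(-1.8333) + (-0.6667)·(1.1667) + (2.3333)·(3.1667) + (-0.6667)·(0.1667)) / 5 = -4.3333/5 = -0.8667
  S[V,V] = ((1.1667)·(1.1667) + (-3.8333)·(-3.8333) + (-1.8333)·(-1.8333) + (1.1667)·(1.1667) + (3.1667)·(3.1667) + (0.1667)·(0.1667)) / 5 = 30.8333/5 = 6.1667

S is symmetric (S[j,i] = S[i,j]). Assembling:

S = [[3.8667, -0.8667],
 [-0.8667, 6.1667]]


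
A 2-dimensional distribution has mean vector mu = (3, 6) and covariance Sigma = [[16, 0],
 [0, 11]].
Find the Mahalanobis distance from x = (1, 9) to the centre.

Step 1 — centre the observation: (x - mu) = (-2, 3).

Step 2 — invert Sigma. det(Sigma) = 16·11 - (0)² = 176.
  Sigma^{-1} = (1/det) · [[d, -b], [-b, a]] = [[0.0625, 0],
 [0, 0.0909]].

Step 3 — form the quadratic (x - mu)^T · Sigma^{-1} · (x - mu):
  Sigma^{-1} · (x - mu) = (-0.125, 0.2727).
  (x - mu)^T · [Sigma^{-1} · (x - mu)] = (-2)·(-0.125) + (3)·(0.2727) = 1.0682.

Step 4 — take square root: d = √(1.0682) ≈ 1.0335.

d(x, mu) = √(1.0682) ≈ 1.0335


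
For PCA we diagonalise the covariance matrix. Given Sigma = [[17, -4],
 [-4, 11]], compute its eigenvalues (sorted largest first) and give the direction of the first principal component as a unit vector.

Step 1 — characteristic polynomial of 2×2 Sigma:
  det(Sigma - λI) = λ² - trace · λ + det = 0.
  trace = 17 + 11 = 28, det = 17·11 - (-4)² = 171.
Step 2 — discriminant:
  Δ = trace² - 4·det = 784 - 684 = 100.
Step 3 — eigenvalues:
  λ = (trace ± √Δ)/2 = (28 ± 10)/2,
  λ_1 = 19,  λ_2 = 9.

Step 4 — unit eigenvector for λ_1: solve (Sigma - λ_1 I)v = 0. First row:
  (17 - 19)·v_x + (-4)·v_y = 0, i.e. (-2)·v_x + (-4)·v_y = 0,
  so v ∝ (b, λ_1 - a) = (-4, 2); multiply by -1 so the first entry is positive: u = (4, -2).
  ||u|| = √((4)² + (-2)²) = √(20) ≈ 4.4721,
  v_1 = u/||u|| ≈ (0.8944, -0.4472) (||v_1|| = 1).

λ_1 = 19,  λ_2 = 9;  v_1 ≈ (0.8944, -0.4472)


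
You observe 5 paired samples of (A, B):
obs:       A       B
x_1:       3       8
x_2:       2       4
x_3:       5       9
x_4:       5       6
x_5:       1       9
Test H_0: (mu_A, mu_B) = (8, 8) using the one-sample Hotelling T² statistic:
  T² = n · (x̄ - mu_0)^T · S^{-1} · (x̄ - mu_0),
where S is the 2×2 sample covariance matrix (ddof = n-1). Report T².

Step 1 — sample mean vector:
  mean(A) = (3 + 2 + 5 + 5 + 1) / 5 = 16/5 = 3.2
  mean(B) = (8 + 4 + 9 + 6 + 9) / 5 = 36/5 = 7.2
  x̄ = (3.2, 7.2),  deviation x̄ - mu_0 = (3.2, 7.2) - (8, 8) = (-4.8, -0.8).

Step 2 — sample covariance matrix, S[i,j] = (1/(n-1)) · Σ_k (x_{k,i} - mean_i) · (x_{k,j} - mean_j), divisor n-1 = 4:
  S[A,A] = ((-0.2)·(-0.2) + (-1.2)·(-1.2) + (1.8)·(1.8) + (1.8)·(1.8) + (-2.2)·(-2.2)) / 4 = 12.8/4 = 3.2
  S[A,B] = ((-0.2)·(0.8) + (-1.2)·(-3.2) + (1.8)·(1.8) + (1.8)·(-1.2) + (-2.2)·(1.8)) / 4 = 0.8/4 = 0.2
  S[B,B] = ((0.8)·(0.8) + (-3.2)·(-3.2) + (1.8)·(1.8) + (-1.2)·(-1.2) + (1.8)·(1.8)) / 4 = 18.8/4 = 4.7
  S = [[3.2, 0.2],
 [0.2, 4.7]].

Step 3 — invert S. det(S) = 3.2·4.7 - (0.2)² = 15.
  S^{-1} = (1/det) · [[d, -b], [-b, a]] = [[0.3133, -0.0133],
 [-0.0133, 0.2133]].

Step 4 — quadratic form (x̄ - mu_0)^T · S^{-1} · (x̄ - mu_0):
  S^{-1} · (x̄ - mu_0) = (-1.4933, -0.1067),
  (x̄ - mu_0)^T · [...] = (-4.8)·(-1.4933) + (-0.8)·(-0.1067) = 7.2533.

Step 5 — scale by n: T² = 5 · 7.2533 = 36.2667.

T² ≈ 36.2667


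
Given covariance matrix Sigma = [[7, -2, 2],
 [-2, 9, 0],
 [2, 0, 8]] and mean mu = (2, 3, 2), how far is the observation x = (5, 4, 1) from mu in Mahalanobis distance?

Step 1 — centre the observation: (x - mu) = (3, 1, -1).

Step 2 — invert Sigma (cofactor / det for 3×3, or solve directly):
  Sigma^{-1} = [[0.1651, 0.0367, -0.0413],
 [0.0367, 0.1193, -0.0092],
 [-0.0413, -0.0092, 0.1353]].

Step 3 — form the quadratic (x - mu)^T · Sigma^{-1} · (x - mu):
  Sigma^{-1} · (x - mu) = (0.5734, 0.2385, -0.2683).
  (x - mu)^T · [Sigma^{-1} · (x - mu)] = (3)·(0.5734) + (1)·(0.2385) + (-1)·(-0.2683) = 2.2271.

Step 4 — take square root: d = √(2.2271) ≈ 1.4923.

d(x, mu) = √(2.2271) ≈ 1.4923


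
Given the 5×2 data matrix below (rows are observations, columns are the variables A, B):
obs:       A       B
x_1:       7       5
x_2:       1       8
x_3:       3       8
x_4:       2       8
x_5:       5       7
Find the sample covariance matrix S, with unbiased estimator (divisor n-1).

Step 1 — column means:
  mean(A) = (7 + 1 + 3 + 2 + 5) / 5 = 18/5 = 3.6
  mean(B) = (5 + 8 + 8 + 8 + 7) / 5 = 36/5 = 7.2

Step 2 — sample covariance S[i,j] = (1/(n-1)) · Σ_k (x_{k,i} - mean_i) · (x_{k,j} - mean_j), with n-1 = 4.
  S[A,A] = ((3.4)·(3.4) + (-2.6)·(-2.6) + (-0.6)·(-0.6) + (-1.6)·(-1.6) + (1.4)·(1.4)) / 4 = 23.2/4 = 5.8
  S[A,B] = ((3.4)·(-2.2) + (-2.6)·(0.8) + (-0.6)·(0.8) + (-1.6)·(0.8) + (1.4)·(-0.2)) / 4 = -11.6/4 = -2.9
  S[B,B] = ((-2.2)·(-2.2) + (0.8)·(0.8) + (0.8)·(0.8) + (0.8)·(0.8) + (-0.2)·(-0.2)) / 4 = 6.8/4 = 1.7

S is symmetric (S[j,i] = S[i,j]). Assembling:

S = [[5.8, -2.9],
 [-2.9, 1.7]]


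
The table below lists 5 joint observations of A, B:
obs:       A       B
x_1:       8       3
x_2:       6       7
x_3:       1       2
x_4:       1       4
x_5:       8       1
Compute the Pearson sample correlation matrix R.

Step 1 — column means:
  mean(A) = (8 + 6 + 1 + 1 + 8) / 5 = 24/5 = 4.8
  mean(B) = (3 + 7 + 2 + 4 + 1) / 5 = 17/5 = 3.4

Step 2 — sample variances and covariances s[i,j] = (1/(n-1)) · Σ_k (x_{k,i} - mean_i) · (x_{k,j} - mean_j), with n-1 = 4:
  s[A,A] = ((3.2)·(3.2) + (1.2)·(1.2) + (-3.8)·(-3.8) + (-3.8)·(-3.8) + (3.2)·(3.2)) / 4 = 50.8/4 = 12.7
  s[A,B] = ((3.2)·(-0.4) + (1.2)·(3.6) + (-3.8)·(-1.4) + (-3.8)·(0.6) + (3.2)·(-2.4)) / 4 = -1.6/4 = -0.4
  s[B,B] = ((-0.4)·(-0.4) + (3.6)·(3.6) + (-1.4)·(-1.4) + (0.6)·(0.6) + (-2.4)·(-2.4)) / 4 = 21.2/4 = 5.3
  Sample standard deviations s_i = √(s[i,i]):
  s(A) = √(12.7) = 3.5637
  s(B) = √(5.3) = 2.3022

Step 3 — r_{ij} = s_{ij} / (s_i · s_j):
  r[A,A] = 1 (diagonal).
  r[A,B] = -0.4 / (3.5637 · 2.3022) = -0.4 / 8.2043 = -0.0488
  r[B,B] = 1 (diagonal).

R is symmetric with unit diagonal. Assembling:

R = [[1, -0.0488],
 [-0.0488, 1]]


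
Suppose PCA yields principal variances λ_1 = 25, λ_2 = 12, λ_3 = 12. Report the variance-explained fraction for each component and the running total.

Step 1 — total variance = trace(Sigma) = Σ λ_i = 25 + 12 + 12 = 49.

Step 2 — fraction explained by component i = λ_i / Σ λ:
  PC1: 25/49 = 0.5102
  PC2: 12/49 = 0.2449
  PC3: 12/49 = 0.2449

Step 3 — cumulative fraction after k components = (λ_1 + ... + λ_k) / Σ λ:
  k = 1: 25/49 = 0.5102
  k = 2: (25 + 12)/49 = 37/49 = 0.7551
  k = 3: (25 + 12 + 12)/49 = 49/49 = 1

Summary (fraction, with percent):

explained: PC1 0.5102 (51.02%), PC2 0.2449 (24.49%), PC3 0.2449 (24.49%);  cumulative: 0.5102, 0.7551, 1


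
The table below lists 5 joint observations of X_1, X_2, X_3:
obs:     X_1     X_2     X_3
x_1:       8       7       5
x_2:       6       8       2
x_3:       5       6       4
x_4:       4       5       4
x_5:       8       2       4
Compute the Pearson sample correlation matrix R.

Step 1 — column means:
  mean(X_1) = (8 + 6 + 5 + 4 + 8) / 5 = 31/5 = 6.2
  mean(X_2) = (7 + 8 + 6 + 5 + 2) / 5 = 28/5 = 5.6
  mean(X_3) = (5 + 2 + 4 + 4 + 4) / 5 = 19/5 = 3.8

Step 2 — sample variances and covariances s[i,j] = (1/(n-1)) · Σ_k (x_{k,i} - mean_i) · (x_{k,j} - mean_j), with n-1 = 4:
  s[X_1,X_1] = ((1.8)·(1.8) + (-0.2)·(-0.2) + (-1.2)·(-1.2) + (-2.2)·(-2.2) + (1.8)·(1.8)) / 4 = 12.8/4 = 3.2
  s[X_1,X_2] = ((1.8)·(1.4) + (-0.2)·(2.4) + (-1.2)·(0.4) + (-2.2)·(-0.6) + (1.8)·(-3.6)) / 4 = -3.6/4 = -0.9
  s[X_1,X_3] = ((1.8)·(1.2) + (-0.2)·(-1.8) + (-1.2)·(0.2) + (-2.2)·(0.2) + (1.8)·(0.2)) / 4 = 2.2/4 = 0.55
  s[X_2,X_2] = ((1.4)·(1.4) + (2.4)·(2.4) + (0.4)·(0.4) + (-0.6)·(-0.6) + (-3.6)·(-3.6)) / 4 = 21.2/4 = 5.3
  s[X_2,X_3] = ((1.4)·(1.2) + (2.4)·(-1.8) + (0.4)·(0.2) + (-0.6)·(0.2) + (-3.6)·(0.2)) / 4 = -3.4/4 = -0.85
  s[X_3,X_3] = ((1.2)·(1.2) + (-1.8)·(-1.8) + (0.2)·(0.2) + (0.2)·(0.2) + (0.2)·(0.2)) / 4 = 4.8/4 = 1.2
  Sample standard deviations s_i = √(s[i,i]):
  s(X_1) = √(3.2) = 1.7889
  s(X_2) = √(5.3) = 2.3022
  s(X_3) = √(1.2) = 1.0954

Step 3 — r_{ij} = s_{ij} / (s_i · s_j):
  r[X_1,X_1] = 1 (diagonal).
  r[X_1,X_2] = -0.9 / (1.7889 · 2.3022) = -0.9 / 4.1183 = -0.2185
  r[X_1,X_3] = 0.55 / (1.7889 · 1.0954) = 0.55 / 1.9596 = 0.2807
  r[X_2,X_2] = 1 (diagonal).
  r[X_2,X_3] = -0.85 / (2.3022 · 1.0954) = -0.85 / 2.5219 = -0.337
  r[X_3,X_3] = 1 (diagonal).

R is symmetric with unit diagonal. Assembling:

R = [[1, -0.2185, 0.2807],
 [-0.2185, 1, -0.337],
 [0.2807, -0.337, 1]]


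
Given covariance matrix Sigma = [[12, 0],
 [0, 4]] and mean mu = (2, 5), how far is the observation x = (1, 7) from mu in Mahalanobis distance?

Step 1 — centre the observation: (x - mu) = (-1, 2).

Step 2 — invert Sigma. det(Sigma) = 12·4 - (0)² = 48.
  Sigma^{-1} = (1/det) · [[d, -b], [-b, a]] = [[0.0833, 0],
 [0, 0.25]].

Step 3 — form the quadratic (x - mu)^T · Sigma^{-1} · (x - mu):
  Sigma^{-1} · (x - mu) = (-0.0833, 0.5).
  (x - mu)^T · [Sigma^{-1} · (x - mu)] = (-1)·(-0.0833) + (2)·(0.5) = 1.0833.

Step 4 — take square root: d = √(1.0833) ≈ 1.0408.

d(x, mu) = √(1.0833) ≈ 1.0408


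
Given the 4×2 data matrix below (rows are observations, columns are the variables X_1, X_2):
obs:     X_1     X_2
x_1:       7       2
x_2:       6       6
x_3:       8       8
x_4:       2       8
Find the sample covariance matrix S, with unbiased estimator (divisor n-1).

Step 1 — column means:
  mean(X_1) = (7 + 6 + 8 + 2) / 4 = 23/4 = 5.75
  mean(X_2) = (2 + 6 + 8 + 8) / 4 = 24/4 = 6

Step 2 — sample covariance S[i,j] = (1/(n-1)) · Σ_k (x_{k,i} - mean_i) · (x_{k,j} - mean_j), with n-1 = 3.
  S[X_1,X_1] = ((1.25)·(1.25) + (0.25)·(0.25) + (2.25)·(2.25) + (-3.75)·(-3.75)) / 3 = 20.75/3 = 6.9167
  S[X_1,X_2] = ((1.25)·(-4) + (0.25)·(0) + (2.25)·(2) + (-3.75)·(2)) / 3 = -8/3 = -2.6667
  S[X_2,X_2] = ((-4)·(-4) + (0)·(0) + (2)·(2) + (2)·(2)) / 3 = 24/3 = 8

S is symmetric (S[j,i] = S[i,j]). Assembling:

S = [[6.9167, -2.6667],
 [-2.6667, 8]]


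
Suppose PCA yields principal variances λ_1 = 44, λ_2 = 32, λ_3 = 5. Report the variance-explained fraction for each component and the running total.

Step 1 — total variance = trace(Sigma) = Σ λ_i = 44 + 32 + 5 = 81.

Step 2 — fraction explained by component i = λ_i / Σ λ:
  PC1: 44/81 = 0.5432
  PC2: 32/81 = 0.3951
  PC3: 5/81 = 0.0617

Step 3 — cumulative fraction after k components = (λ_1 + ... + λ_k) / Σ λ:
  k = 1: 44/81 = 0.5432
  k = 2: (44 + 32)/81 = 76/81 = 0.9383
  k = 3: (44 + 32 + 5)/81 = 81/81 = 1

Summary (fraction, with percent):

explained: PC1 0.5432 (54.32%), PC2 0.3951 (39.51%), PC3 0.0617 (6.17%);  cumulative: 0.5432, 0.9383, 1


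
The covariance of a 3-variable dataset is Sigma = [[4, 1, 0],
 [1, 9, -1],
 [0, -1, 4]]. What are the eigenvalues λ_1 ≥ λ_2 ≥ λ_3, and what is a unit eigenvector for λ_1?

Step 1 — characteristic polynomial p(λ) = det(λI - Sigma) = λ³ - tr·λ² + c_1·λ - det, where tr = trace, c_1 = sum of the principal 2×2 minors, det = det(Sigma):
  tr = 4 + 9 + 4 = 17,
  c_1 = (4·9 - (1)²) + (4·4 - (0)²) + (9·4 - (-1)²) = 35 + 16 + 35 = 86,
  det = 4·(9·4 - (-1)²) - (1)·((1)·4 - (-1)·(0)) + (0)·((1)·(-1) - 9·(0)) = 4·(35) - (1)·(4) + (0)·(-1) = 136.
  So p(λ) = λ³ - 17λ² + 86λ - 136.
Step 2 — look for an integer root (rational root theorem: any rational root is an integer divisor of 136). Testing λ = 4:
  p(4) = 64 - 272 + 344 - 136 = 0  ✓
  Dividing out (λ - 4): p(λ) = (λ - 4)(λ² - 13λ + 34).
Step 3 — remaining eigenvalues from the quadratic λ² - 13λ + 34 = 0:
  Δ = 13² - 4·34 = 169 - 136 = 33,  λ = (13 ± √33)/2 = (13 ± 5.7446)/2 ≈ 9.3723 or 3.6277.
  Sorted: λ_1 = 9.3723,  λ_2 = 4,  λ_3 = 3.6277  (check: sum = 17 = tr ✓).

Step 4 — unit eigenvector for λ_1 ≈ 9.3723: v spans the null space of (Sigma - λ_1 I), whose rows are
  r_1 = (-5.3723, 1, 0),  r_2 = (1, -0.3723, -1),  r_3 = (0, -1, -5.3723).
  v is orthogonal to every row, so take v ∝ r_1 × r_2 = ((1)·(-1) - (0)·(-0.3723), (0)·(1) - (-5.3723)·(-1), (-5.3723)·(-0.3723) - (1)·(1)) ≈ (-1, -5.3723, 1).
  Rescale (multiply by -1 so the first nonzero entry is positive): u = (1, 5.3723, -1).
  ||u|| = √((1)² + (5.3723)² + (-1)²) = √(30.8614) ≈ 5.5553,  v_1 = u/||u|| ≈ (0.18, 0.9671, -0.18) (||v_1|| = 1).

λ_1 = 9.3723,  λ_2 = 4,  λ_3 = 3.6277;  v_1 ≈ (0.18, 0.9671, -0.18)


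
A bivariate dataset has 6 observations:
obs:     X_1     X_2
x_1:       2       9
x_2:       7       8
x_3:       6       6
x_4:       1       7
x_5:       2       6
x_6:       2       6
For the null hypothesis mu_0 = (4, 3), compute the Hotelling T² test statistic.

Step 1 — sample mean vector:
  mean(X_1) = (2 + 7 + 6 + 1 + 2 + 2) / 6 = 20/6 = 3.3333
  mean(X_2) = (9 + 8 + 6 + 7 + 6 + 6) / 6 = 42/6 = 7
  x̄ = (3.3333, 7),  deviation x̄ - mu_0 = (3.3333, 7) - (4, 3) = (-0.6667, 4).

Step 2 — sample covariance matrix, S[i,j] = (1/(n-1)) · Σ_k (x_{k,i} - mean_i) · (x_{k,j} - mean_j), divisor n-1 = 5:
  S[X_1,X_1] = ((-1.3333)·(-1.3333) + (3.6667)·(3.6667) + (2.6667)·(2.6667) + (-2.3333)·(-2.3333) + (-1.3333)·(-1.3333) + (-1.3333)·(-1.3333)) / 5 = 31.3333/5 = 6.2667
  S[X_1,X_2] = ((-1.3333)·(2) + (3.6667)·(1) + (2.6667)·(-1) + (-2.3333)·(0) + (-1.3333)·(-1) + (-1.3333)·(-1)) / 5 = 1/5 = 0.2
  S[X_2,X_2] = ((2)·(2) + (1)·(1) + (-1)·(-1) + (0)·(0) + (-1)·(-1) + (-1)·(-1)) / 5 = 8/5 = 1.6
  S = [[6.2667, 0.2],
 [0.2, 1.6]].

Step 3 — invert S. det(S) = 6.2667·1.6 - (0.2)² = 9.9867.
  S^{-1} = (1/det) · [[d, -b], [-b, a]] = [[0.1602, -0.02],
 [-0.02, 0.6275]].

Step 4 — quadratic form (x̄ - mu_0)^T · S^{-1} · (x̄ - mu_0):
  S^{-1} · (x̄ - mu_0) = (-0.1869, 2.5234),
  (x̄ - mu_0)^T · [...] = (-0.6667)·(-0.1869) + (4)·(2.5234) = 10.2181.

Step 5 — scale by n: T² = 6 · 10.2181 = 61.3084.

T² ≈ 61.3084


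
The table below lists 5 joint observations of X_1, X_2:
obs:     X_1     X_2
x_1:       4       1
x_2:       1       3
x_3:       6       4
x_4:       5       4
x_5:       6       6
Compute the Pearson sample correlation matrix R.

Step 1 — column means:
  mean(X_1) = (4 + 1 + 6 + 5 + 6) / 5 = 22/5 = 4.4
  mean(X_2) = (1 + 3 + 4 + 4 + 6) / 5 = 18/5 = 3.6

Step 2 — sample variances and covariances s[i,j] = (1/(n-1)) · Σ_k (x_{k,i} - mean_i) · (x_{k,j} - mean_j), with n-1 = 4:
  s[X_1,X_1] = ((-0.4)·(-0.4) + (-3.4)·(-3.4) + (1.6)·(1.6) + (0.6)·(0.6) + (1.6)·(1.6)) / 4 = 17.2/4 = 4.3
  s[X_1,X_2] = ((-0.4)·(-2.6) + (-3.4)·(-0.6) + (1.6)·(0.4) + (0.6)·(0.4) + (1.6)·(2.4)) / 4 = 7.8/4 = 1.95
  s[X_2,X_2] = ((-2.6)·(-2.6) + (-0.6)·(-0.6) + (0.4)·(0.4) + (0.4)·(0.4) + (2.4)·(2.4)) / 4 = 13.2/4 = 3.3
  Sample standard deviations s_i = √(s[i,i]):
  s(X_1) = √(4.3) = 2.0736
  s(X_2) = √(3.3) = 1.8166

Step 3 — r_{ij} = s_{ij} / (s_i · s_j):
  r[X_1,X_1] = 1 (diagonal).
  r[X_1,X_2] = 1.95 / (2.0736 · 1.8166) = 1.95 / 3.767 = 0.5177
  r[X_2,X_2] = 1 (diagonal).

R is symmetric with unit diagonal. Assembling:

R = [[1, 0.5177],
 [0.5177, 1]]


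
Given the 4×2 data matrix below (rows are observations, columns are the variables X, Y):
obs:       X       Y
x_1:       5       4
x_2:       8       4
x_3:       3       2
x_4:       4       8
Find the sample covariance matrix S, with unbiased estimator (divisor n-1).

Step 1 — column means:
  mean(X) = (5 + 8 + 3 + 4) / 4 = 20/4 = 5
  mean(Y) = (4 + 4 + 2 + 8) / 4 = 18/4 = 4.5

Step 2 — sample covariance S[i,j] = (1/(n-1)) · Σ_k (x_{k,i} - mean_i) · (x_{k,j} - mean_j), with n-1 = 3.
  S[X,X] = ((0)·(0) + (3)·(3) + (-2)·(-2) + (-1)·(-1)) / 3 = 14/3 = 4.6667
  S[X,Y] = ((0)·(-0.5) + (3)·(-0.5) + (-2)·(-2.5) + (-1)·(3.5)) / 3 = 0/3 = 0
  S[Y,Y] = ((-0.5)·(-0.5) + (-0.5)·(-0.5) + (-2.5)·(-2.5) + (3.5)·(3.5)) / 3 = 19/3 = 6.3333

S is symmetric (S[j,i] = S[i,j]). Assembling:

S = [[4.6667, 0],
 [0, 6.3333]]


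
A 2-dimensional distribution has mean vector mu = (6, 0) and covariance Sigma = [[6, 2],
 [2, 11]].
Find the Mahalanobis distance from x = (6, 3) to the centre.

Step 1 — centre the observation: (x - mu) = (0, 3).

Step 2 — invert Sigma. det(Sigma) = 6·11 - (2)² = 62.
  Sigma^{-1} = (1/det) · [[d, -b], [-b, a]] = [[0.1774, -0.0323],
 [-0.0323, 0.0968]].

Step 3 — form the quadratic (x - mu)^T · Sigma^{-1} · (x - mu):
  Sigma^{-1} · (x - mu) = (-0.0968, 0.2903).
  (x - mu)^T · [Sigma^{-1} · (x - mu)] = (0)·(-0.0968) + (3)·(0.2903) = 0.871.

Step 4 — take square root: d = √(0.871) ≈ 0.9333.

d(x, mu) = √(0.871) ≈ 0.9333


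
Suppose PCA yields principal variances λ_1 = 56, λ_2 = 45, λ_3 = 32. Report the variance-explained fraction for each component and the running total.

Step 1 — total variance = trace(Sigma) = Σ λ_i = 56 + 45 + 32 = 133.

Step 2 — fraction explained by component i = λ_i / Σ λ:
  PC1: 56/133 = 0.4211
  PC2: 45/133 = 0.3383
  PC3: 32/133 = 0.2406

Step 3 — cumulative fraction after k components = (λ_1 + ... + λ_k) / Σ λ:
  k = 1: 56/133 = 0.4211
  k = 2: (56 + 45)/133 = 101/133 = 0.7594
  k = 3: (56 + 45 + 32)/133 = 133/133 = 1

Summary (fraction, with percent):

explained: PC1 0.4211 (42.11%), PC2 0.3383 (33.83%), PC3 0.2406 (24.06%);  cumulative: 0.4211, 0.7594, 1


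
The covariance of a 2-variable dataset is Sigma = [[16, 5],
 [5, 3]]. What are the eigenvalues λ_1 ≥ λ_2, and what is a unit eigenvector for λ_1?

Step 1 — characteristic polynomial of 2×2 Sigma:
  det(Sigma - λI) = λ² - trace · λ + det = 0.
  trace = 16 + 3 = 19, det = 16·3 - (5)² = 23.
Step 2 — discriminant:
  Δ = trace² - 4·det = 361 - 92 = 269.
Step 3 — eigenvalues:
  λ = (trace ± √Δ)/2 = (19 ± 16.4012)/2,
  λ_1 = 17.7006,  λ_2 = 1.2994.

Step 4 — unit eigenvector for λ_1: solve (Sigma - λ_1 I)v = 0. First row:
  (16 - 17.7006)·v_x + (5)·v_y = 0, i.e. (-1.7006)·v_x + (5)·v_y = 0,
  so v ∝ (b, λ_1 - a) = (5, 1.7006) = u.
  ||u|| = √((5)² + (1.7006)²) = √(27.8921) ≈ 5.2813,
  v_1 = u/||u|| ≈ (0.9467, 0.322) (||v_1|| = 1).

λ_1 = 17.7006,  λ_2 = 1.2994;  v_1 ≈ (0.9467, 0.322)


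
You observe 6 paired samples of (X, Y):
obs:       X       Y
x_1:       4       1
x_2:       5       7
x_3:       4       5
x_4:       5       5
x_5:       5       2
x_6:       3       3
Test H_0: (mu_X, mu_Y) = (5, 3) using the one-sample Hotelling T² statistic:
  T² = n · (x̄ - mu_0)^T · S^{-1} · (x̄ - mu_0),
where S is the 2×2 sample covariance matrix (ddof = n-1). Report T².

Step 1 — sample mean vector:
  mean(X) = (4 + 5 + 4 + 5 + 5 + 3) / 6 = 26/6 = 4.3333
  mean(Y) = (1 + 7 + 5 + 5 + 2 + 3) / 6 = 23/6 = 3.8333
  x̄ = (4.3333, 3.8333),  deviation x̄ - mu_0 = (4.3333, 3.8333) - (5, 3) = (-0.6667, 0.8333).

Step 2 — sample covariance matrix, S[i,j] = (1/(n-1)) · Σ_k (x_{k,i} - mean_i) · (x_{k,j} - mean_j), divisor n-1 = 5:
  S[X,X] = ((-0.3333)·(-0.3333) + (0.6667)·(0.6667) + (-0.3333)·(-0.3333) + (0.6667)·(0.6667) + (0.6667)·(0.6667) + (-1.3333)·(-1.3333)) / 5 = 3.3333/5 = 0.6667
  S[X,Y] = ((-0.3333)·(-2.8333) + (0.6667)·(3.1667) + (-0.3333)·(1.1667) + (0.6667)·(1.1667) + (0.6667)·(-1.8333) + (-1.3333)·(-0.8333)) / 5 = 3.3333/5 = 0.6667
  S[Y,Y] = ((-2.8333)·(-2.8333) + (3.1667)·(3.1667) + (1.1667)·(1.1667) + (1.1667)·(1.1667) + (-1.8333)·(-1.8333) + (-0.8333)·(-0.8333)) / 5 = 24.8333/5 = 4.9667
  S = [[0.6667, 0.6667],
 [0.6667, 4.9667]].

Step 3 — invert S. det(S) = 0.6667·4.9667 - (0.6667)² = 2.8667.
  S^{-1} = (1/det) · [[d, -b], [-b, a]] = [[1.7326, -0.2326],
 [-0.2326, 0.2326]].

Step 4 — quadratic form (x̄ - mu_0)^T · S^{-1} · (x̄ - mu_0):
  S^{-1} · (x̄ - mu_0) = (-1.3488, 0.3488),
  (x̄ - mu_0)^T · [...] = (-0.6667)·(-1.3488) + (0.8333)·(0.3488) = 1.1899.

Step 5 — scale by n: T² = 6 · 1.1899 = 7.1395.

T² ≈ 7.1395


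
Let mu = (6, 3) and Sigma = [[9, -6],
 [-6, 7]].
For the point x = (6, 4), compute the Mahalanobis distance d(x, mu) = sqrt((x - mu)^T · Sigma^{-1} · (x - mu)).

Step 1 — centre the observation: (x - mu) = (0, 1).

Step 2 — invert Sigma. det(Sigma) = 9·7 - (-6)² = 27.
  Sigma^{-1} = (1/det) · [[d, -b], [-b, a]] = [[0.2593, 0.2222],
 [0.2222, 0.3333]].

Step 3 — form the quadratic (x - mu)^T · Sigma^{-1} · (x - mu):
  Sigma^{-1} · (x - mu) = (0.2222, 0.3333).
  (x - mu)^T · [Sigma^{-1} · (x - mu)] = (0)·(0.2222) + (1)·(0.3333) = 0.3333.

Step 4 — take square root: d = √(0.3333) ≈ 0.5774.

d(x, mu) = √(0.3333) ≈ 0.5774


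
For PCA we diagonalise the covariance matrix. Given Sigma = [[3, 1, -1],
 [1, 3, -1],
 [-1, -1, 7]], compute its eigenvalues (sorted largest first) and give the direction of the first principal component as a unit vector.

Step 1 — characteristic polynomial p(λ) = det(λI - Sigma) = λ³ - tr·λ² + c_1·λ - det, where tr = trace, c_1 = sum of the principal 2×2 minors, det = det(Sigma):
  tr = 3 + 3 + 7 = 13,
  c_1 = (3·3 - (1)²) + (3·7 - (-1)²) + (3·7 - (-1)²) = 8 + 20 + 20 = 48,
  det = 3·(3·7 - (-1)²) - (1)·((1)·7 - (-1)·(-1)) + (-1)·((1)·(-1) - 3·(-1)) = 3·(20) - (1)·(6) + (-1)·(2) = 52.
  So p(λ) = λ³ - 13λ² + 48λ - 52.
Step 2 — look for an integer root (rational root theorem: any rational root is an integer divisor of 52). Testing λ = 2:
  p(2) = 8 - 52 + 96 - 52 = 0  ✓
  Dividing out (λ - 2): p(λ) = (λ - 2)(λ² - 11λ + 26).
Step 3 — remaining eigenvalues from the quadratic λ² - 11λ + 26 = 0:
  Δ = 11² - 4·26 = 121 - 104 = 17,  λ = (11 ± √17)/2 = (11 ± 4.1231)/2 ≈ 7.5616 or 3.4384.
  Sorted: λ_1 = 7.5616,  λ_2 = 3.4384,  λ_3 = 2  (check: sum = 13 = tr ✓).

Step 4 — unit eigenvector for λ_1 ≈ 7.5616: v spans the null space of (Sigma - λ_1 I), whose rows are
  r_1 = (-4.5616, 1, -1),  r_2 = (1, -4.5616, -1),  r_3 = (-1, -1, -0.5616).
  v is orthogonal to every row, so take v ∝ r_1 × r_2 = ((1)·(-1) - (-1)·(-4.5616), (-1)·(1) - (-4.5616)·(-1), (-4.5616)·(-4.5616) - (1)·(1)) ≈ (-5.5616, -5.5616, 19.8078).
  Rescale (multiply by -1 so the first nonzero entry is positive): u = (5.5616, 5.5616, -19.8078).
  ||u|| = √((5.5616)² + (5.5616)² + (-19.8078)²) = √(454.2093) ≈ 21.3122,  v_1 = u/||u|| ≈ (0.261, 0.261, -0.9294) (||v_1|| = 1).

λ_1 = 7.5616,  λ_2 = 3.4384,  λ_3 = 2;  v_1 ≈ (0.261, 0.261, -0.9294)


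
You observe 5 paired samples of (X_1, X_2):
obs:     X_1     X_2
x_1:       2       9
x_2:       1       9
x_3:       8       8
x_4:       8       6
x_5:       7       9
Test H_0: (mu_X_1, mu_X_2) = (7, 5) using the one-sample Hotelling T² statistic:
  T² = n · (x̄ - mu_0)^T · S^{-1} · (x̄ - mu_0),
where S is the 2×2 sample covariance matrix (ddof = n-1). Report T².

Step 1 — sample mean vector:
  mean(X_1) = (2 + 1 + 8 + 8 + 7) / 5 = 26/5 = 5.2
  mean(X_2) = (9 + 9 + 8 + 6 + 9) / 5 = 41/5 = 8.2
  x̄ = (5.2, 8.2),  deviation x̄ - mu_0 = (5.2, 8.2) - (7, 5) = (-1.8, 3.2).

Step 2 — sample covariance matrix, S[i,j] = (1/(n-1)) · Σ_k (x_{k,i} - mean_i) · (x_{k,j} - mean_j), divisor n-1 = 4:
  S[X_1,X_1] = ((-3.2)·(-3.2) + (-4.2)·(-4.2) + (2.8)·(2.8) + (2.8)·(2.8) + (1.8)·(1.8)) / 4 = 46.8/4 = 11.7
  S[X_1,X_2] = ((-3.2)·(0.8) + (-4.2)·(0.8) + (2.8)·(-0.2) + (2.8)·(-2.2) + (1.8)·(0.8)) / 4 = -11.2/4 = -2.8
  S[X_2,X_2] = ((0.8)·(0.8) + (0.8)·(0.8) + (-0.2)·(-0.2) + (-2.2)·(-2.2) + (0.8)·(0.8)) / 4 = 6.8/4 = 1.7
  S = [[11.7, -2.8],
 [-2.8, 1.7]].

Step 3 — invert S. det(S) = 11.7·1.7 - (-2.8)² = 12.05.
  S^{-1} = (1/det) · [[d, -b], [-b, a]] = [[0.1411, 0.2324],
 [0.2324, 0.971]].

Step 4 — quadratic form (x̄ - mu_0)^T · S^{-1} · (x̄ - mu_0):
  S^{-1} · (x̄ - mu_0) = (0.4896, 2.6888),
  (x̄ - mu_0)^T · [...] = (-1.8)·(0.4896) + (3.2)·(2.6888) = 7.7228.

Step 5 — scale by n: T² = 5 · 7.7228 = 38.6141.

T² ≈ 38.6141


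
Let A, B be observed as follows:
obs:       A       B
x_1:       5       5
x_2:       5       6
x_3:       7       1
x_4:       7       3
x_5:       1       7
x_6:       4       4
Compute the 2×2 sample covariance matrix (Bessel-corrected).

Step 1 — column means:
  mean(A) = (5 + 5 + 7 + 7 + 1 + 4) / 6 = 29/6 = 4.8333
  mean(B) = (5 + 6 + 1 + 3 + 7 + 4) / 6 = 26/6 = 4.3333

Step 2 — sample covariance S[i,j] = (1/(n-1)) · Σ_k (x_{k,i} - mean_i) · (x_{k,j} - mean_j), with n-1 = 5.
  S[A,A] = ((0.1667)·(0.1667) + (0.1667)·(0.1667) + (2.1667)·(2.1667) + (2.1667)·(2.1667) + (-3.8333)·(-3.8333) + (-0.8333)·(-0.8333)) / 5 = 24.8333/5 = 4.9667
  S[A,B] = ((0.1667)·(0.6667) + (0.1667)·(1.6667) + (2.1667)·(-3.3333) + (2.1667)·(-1.3333) + (-3.8333)·(2.6667) + (-0.8333)·(-0.3333)) / 5 = -19.6667/5 = -3.9333
  S[B,B] = ((0.6667)·(0.6667) + (1.6667)·(1.6667) + (-3.3333)·(-3.3333) + (-1.3333)·(-1.3333) + (2.6667)·(2.6667) + (-0.3333)·(-0.3333)) / 5 = 23.3333/5 = 4.6667

S is symmetric (S[j,i] = S[i,j]). Assembling:

S = [[4.9667, -3.9333],
 [-3.9333, 4.6667]]


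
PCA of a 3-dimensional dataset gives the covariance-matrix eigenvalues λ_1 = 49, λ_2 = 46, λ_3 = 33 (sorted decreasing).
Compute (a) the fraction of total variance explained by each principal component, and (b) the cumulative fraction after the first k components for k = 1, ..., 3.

Step 1 — total variance = trace(Sigma) = Σ λ_i = 49 + 46 + 33 = 128.

Step 2 — fraction explained by component i = λ_i / Σ λ:
  PC1: 49/128 = 0.3828
  PC2: 46/128 = 0.3594
  PC3: 33/128 = 0.2578

Step 3 — cumulative fraction after k components = (λ_1 + ... + λ_k) / Σ λ:
  k = 1: 49/128 = 0.3828
  k = 2: (49 + 46)/128 = 95/128 = 0.7422
  k = 3: (49 + 46 + 33)/128 = 128/128 = 1

Summary (fraction, with percent):

explained: PC1 0.3828 (38.28%), PC2 0.3594 (35.94%), PC3 0.2578 (25.78%);  cumulative: 0.3828, 0.7422, 1


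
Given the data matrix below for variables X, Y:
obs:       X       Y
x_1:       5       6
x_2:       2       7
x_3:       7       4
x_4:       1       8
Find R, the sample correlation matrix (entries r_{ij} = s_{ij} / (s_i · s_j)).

Step 1 — column means:
  mean(X) = (5 + 2 + 7 + 1) / 4 = 15/4 = 3.75
  mean(Y) = (6 + 7 + 4 + 8) / 4 = 25/4 = 6.25

Step 2 — sample variances and covariances s[i,j] = (1/(n-1)) · Σ_k (x_{k,i} - mean_i) · (x_{k,j} - mean_j), with n-1 = 3:
  s[X,X] = ((1.25)·(1.25) + (-1.75)·(-1.75) + (3.25)·(3.25) + (-2.75)·(-2.75)) / 3 = 22.75/3 = 7.5833
  s[X,Y] = ((1.25)·(-0.25) + (-1.75)·(0.75) + (3.25)·(-2.25) + (-2.75)·(1.75)) / 3 = -13.75/3 = -4.5833
  s[Y,Y] = ((-0.25)·(-0.25) + (0.75)·(0.75) + (-2.25)·(-2.25) + (1.75)·(1.75)) / 3 = 8.75/3 = 2.9167
  Sample standard deviations s_i = √(s[i,i]):
  s(X) = √(7.5833) = 2.7538
  s(Y) = √(2.9167) = 1.7078

Step 3 — r_{ij} = s_{ij} / (s_i · s_j):
  r[X,X] = 1 (diagonal).
  r[X,Y] = -4.5833 / (2.7538 · 1.7078) = -4.5833 / 4.703 = -0.9746
  r[Y,Y] = 1 (diagonal).

R is symmetric with unit diagonal. Assembling:

R = [[1, -0.9746],
 [-0.9746, 1]]


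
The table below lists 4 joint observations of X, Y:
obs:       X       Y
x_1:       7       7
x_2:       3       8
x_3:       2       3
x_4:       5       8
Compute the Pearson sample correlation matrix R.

Step 1 — column means:
  mean(X) = (7 + 3 + 2 + 5) / 4 = 17/4 = 4.25
  mean(Y) = (7 + 8 + 3 + 8) / 4 = 26/4 = 6.5

Step 2 — sample variances and covariances s[i,j] = (1/(n-1)) · Σ_k (x_{k,i} - mean_i) · (x_{k,j} - mean_j), with n-1 = 3:
  s[X,X] = ((2.75)·(2.75) + (-1.25)·(-1.25) + (-2.25)·(-2.25) + (0.75)·(0.75)) / 3 = 14.75/3 = 4.9167
  s[X,Y] = ((2.75)·(0.5) + (-1.25)·(1.5) + (-2.25)·(-3.5) + (0.75)·(1.5)) / 3 = 8.5/3 = 2.8333
  s[Y,Y] = ((0.5)·(0.5) + (1.5)·(1.5) + (-3.5)·(-3.5) + (1.5)·(1.5)) / 3 = 17/3 = 5.6667
  Sample standard deviations s_i = √(s[i,i]):
  s(X) = √(4.9167) = 2.2174
  s(Y) = √(5.6667) = 2.3805

Step 3 — r_{ij} = s_{ij} / (s_i · s_j):
  r[X,X] = 1 (diagonal).
  r[X,Y] = 2.8333 / (2.2174 · 2.3805) = 2.8333 / 5.2784 = 0.5368
  r[Y,Y] = 1 (diagonal).

R is symmetric with unit diagonal. Assembling:

R = [[1, 0.5368],
 [0.5368, 1]]


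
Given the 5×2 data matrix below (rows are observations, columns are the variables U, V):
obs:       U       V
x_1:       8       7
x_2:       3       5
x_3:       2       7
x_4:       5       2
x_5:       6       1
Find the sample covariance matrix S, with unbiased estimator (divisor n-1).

Step 1 — column means:
  mean(U) = (8 + 3 + 2 + 5 + 6) / 5 = 24/5 = 4.8
  mean(V) = (7 + 5 + 7 + 2 + 1) / 5 = 22/5 = 4.4

Step 2 — sample covariance S[i,j] = (1/(n-1)) · Σ_k (x_{k,i} - mean_i) · (x_{k,j} - mean_j), with n-1 = 4.
  S[U,U] = ((3.2)·(3.2) + (-1.8)·(-1.8) + (-2.8)·(-2.8) + (0.2)·(0.2) + (1.2)·(1.2)) / 4 = 22.8/4 = 5.7
  S[U,V] = ((3.2)·(2.6) + (-1.8)·(0.6) + (-2.8)·(2.6) + (0.2)·(-2.4) + (1.2)·(-3.4)) / 4 = -4.6/4 = -1.15
  S[V,V] = ((2.6)·(2.6) + (0.6)·(0.6) + (2.6)·(2.6) + (-2.4)·(-2.4) + (-3.4)·(-3.4)) / 4 = 31.2/4 = 7.8

S is symmetric (S[j,i] = S[i,j]). Assembling:

S = [[5.7, -1.15],
 [-1.15, 7.8]]
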